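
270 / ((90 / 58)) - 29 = 145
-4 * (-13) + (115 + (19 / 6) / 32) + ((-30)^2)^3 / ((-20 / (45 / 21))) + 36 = -104975727035 / 1344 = -78106939.76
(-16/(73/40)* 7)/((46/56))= -125440/1679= -74.71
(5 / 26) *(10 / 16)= 0.12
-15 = -15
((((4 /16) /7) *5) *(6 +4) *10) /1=125 /7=17.86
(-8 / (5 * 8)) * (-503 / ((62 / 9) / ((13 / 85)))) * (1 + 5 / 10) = 176553 / 52700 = 3.35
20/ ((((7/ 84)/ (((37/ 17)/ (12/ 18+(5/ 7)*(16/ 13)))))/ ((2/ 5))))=484848/ 3587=135.17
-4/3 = -1.33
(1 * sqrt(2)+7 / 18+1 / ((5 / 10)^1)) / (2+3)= 0.76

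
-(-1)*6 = 6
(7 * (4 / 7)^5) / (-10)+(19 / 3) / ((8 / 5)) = 1128187 / 288120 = 3.92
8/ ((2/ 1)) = 4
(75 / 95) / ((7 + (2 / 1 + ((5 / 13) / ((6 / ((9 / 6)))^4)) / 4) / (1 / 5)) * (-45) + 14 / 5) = -998400 / 964015483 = -0.00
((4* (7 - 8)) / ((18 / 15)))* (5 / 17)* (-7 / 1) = 350 / 51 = 6.86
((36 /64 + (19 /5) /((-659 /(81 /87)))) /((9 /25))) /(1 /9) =4258935 /305776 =13.93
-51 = -51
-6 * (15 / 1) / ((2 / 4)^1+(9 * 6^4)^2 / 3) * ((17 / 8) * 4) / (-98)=153 / 888852797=0.00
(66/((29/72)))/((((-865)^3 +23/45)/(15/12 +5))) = -668250/422307542479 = -0.00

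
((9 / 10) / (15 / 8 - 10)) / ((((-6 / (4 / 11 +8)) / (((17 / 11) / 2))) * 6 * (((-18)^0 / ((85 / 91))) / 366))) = 4865604 / 715715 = 6.80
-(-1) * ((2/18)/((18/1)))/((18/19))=19/2916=0.01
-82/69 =-1.19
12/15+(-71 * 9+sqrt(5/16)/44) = -3191/5+sqrt(5)/176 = -638.19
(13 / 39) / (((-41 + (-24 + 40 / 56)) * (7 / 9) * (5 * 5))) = -1 / 3750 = -0.00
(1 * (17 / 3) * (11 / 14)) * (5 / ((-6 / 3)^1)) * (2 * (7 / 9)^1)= -935 / 54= -17.31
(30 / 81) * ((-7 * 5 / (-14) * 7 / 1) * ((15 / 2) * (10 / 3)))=4375 / 27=162.04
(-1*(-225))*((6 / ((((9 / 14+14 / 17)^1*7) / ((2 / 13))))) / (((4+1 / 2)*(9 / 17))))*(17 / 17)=115600 / 13611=8.49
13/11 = 1.18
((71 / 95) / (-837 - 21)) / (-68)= 71 / 5542680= 0.00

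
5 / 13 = 0.38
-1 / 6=-0.17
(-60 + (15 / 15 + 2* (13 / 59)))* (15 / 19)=-51825 / 1121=-46.23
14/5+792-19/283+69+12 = 1239162/1415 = 875.73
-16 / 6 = -8 / 3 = -2.67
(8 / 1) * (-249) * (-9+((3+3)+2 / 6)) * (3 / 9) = 5312 / 3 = 1770.67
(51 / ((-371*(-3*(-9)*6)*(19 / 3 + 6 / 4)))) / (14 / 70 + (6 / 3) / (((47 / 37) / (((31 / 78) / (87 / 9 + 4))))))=-45305 / 102794454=-0.00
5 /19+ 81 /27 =62 /19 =3.26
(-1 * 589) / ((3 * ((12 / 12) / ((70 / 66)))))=-208.23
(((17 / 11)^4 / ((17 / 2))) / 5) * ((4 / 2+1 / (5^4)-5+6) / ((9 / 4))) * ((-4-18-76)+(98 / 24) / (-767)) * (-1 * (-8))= -133022730628928 / 947501465625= -140.39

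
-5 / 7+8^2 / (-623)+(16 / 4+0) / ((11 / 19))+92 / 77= 49937 / 6853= 7.29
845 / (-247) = -65 / 19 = -3.42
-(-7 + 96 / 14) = 1 / 7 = 0.14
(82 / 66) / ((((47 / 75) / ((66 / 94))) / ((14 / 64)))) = 21525 / 70688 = 0.30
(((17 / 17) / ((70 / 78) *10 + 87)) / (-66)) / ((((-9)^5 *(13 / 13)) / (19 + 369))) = 2522 / 2431224477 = 0.00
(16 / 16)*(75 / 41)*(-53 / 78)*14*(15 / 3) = -46375 / 533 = -87.01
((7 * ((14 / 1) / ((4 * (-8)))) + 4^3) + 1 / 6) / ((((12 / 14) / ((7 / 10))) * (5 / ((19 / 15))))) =2730623 / 216000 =12.64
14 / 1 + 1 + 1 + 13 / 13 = 17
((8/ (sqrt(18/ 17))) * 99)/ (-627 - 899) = -66 * sqrt(34)/ 763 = -0.50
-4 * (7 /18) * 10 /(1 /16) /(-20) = 112 /9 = 12.44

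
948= 948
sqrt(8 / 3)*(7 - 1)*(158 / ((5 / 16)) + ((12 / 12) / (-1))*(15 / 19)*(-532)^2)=-4458688*sqrt(6) / 5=-2184302.10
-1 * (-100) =100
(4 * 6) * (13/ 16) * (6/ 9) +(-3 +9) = 19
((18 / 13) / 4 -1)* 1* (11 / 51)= -11 / 78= -0.14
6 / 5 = 1.20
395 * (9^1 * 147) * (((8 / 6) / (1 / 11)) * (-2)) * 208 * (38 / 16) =-7572605040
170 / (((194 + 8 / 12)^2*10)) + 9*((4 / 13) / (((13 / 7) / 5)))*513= 220451803137 / 57638464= 3824.73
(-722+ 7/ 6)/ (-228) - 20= -23035/ 1368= -16.84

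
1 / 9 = 0.11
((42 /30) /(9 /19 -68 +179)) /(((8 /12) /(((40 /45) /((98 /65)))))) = 0.01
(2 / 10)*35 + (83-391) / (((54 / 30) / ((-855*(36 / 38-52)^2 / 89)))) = 7244941837 / 1691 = 4284412.68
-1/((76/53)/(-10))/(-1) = -6.97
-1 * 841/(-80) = 841/80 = 10.51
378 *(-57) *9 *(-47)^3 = 20132733222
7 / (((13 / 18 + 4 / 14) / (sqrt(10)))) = 882 * sqrt(10) / 127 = 21.96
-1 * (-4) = 4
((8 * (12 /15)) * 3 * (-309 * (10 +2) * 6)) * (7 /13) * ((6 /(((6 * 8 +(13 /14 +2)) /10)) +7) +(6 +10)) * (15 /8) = -96650384544 /9269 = -10427272.04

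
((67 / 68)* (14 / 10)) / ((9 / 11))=5159 / 3060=1.69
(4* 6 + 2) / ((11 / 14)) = 364 / 11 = 33.09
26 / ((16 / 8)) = 13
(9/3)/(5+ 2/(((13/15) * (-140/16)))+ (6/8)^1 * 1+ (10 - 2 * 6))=364/423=0.86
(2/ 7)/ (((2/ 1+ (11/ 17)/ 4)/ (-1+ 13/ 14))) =-68/ 7203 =-0.01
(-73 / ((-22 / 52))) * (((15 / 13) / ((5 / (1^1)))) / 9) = 146 / 33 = 4.42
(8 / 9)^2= 64 / 81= 0.79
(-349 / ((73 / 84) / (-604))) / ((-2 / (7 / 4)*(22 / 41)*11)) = -317616873 / 8833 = -35957.98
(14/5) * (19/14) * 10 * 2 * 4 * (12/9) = 1216/3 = 405.33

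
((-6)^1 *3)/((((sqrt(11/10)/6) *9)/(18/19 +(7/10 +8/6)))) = -3398 *sqrt(110)/1045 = -34.10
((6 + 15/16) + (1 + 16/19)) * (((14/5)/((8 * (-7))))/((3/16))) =-2669/1140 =-2.34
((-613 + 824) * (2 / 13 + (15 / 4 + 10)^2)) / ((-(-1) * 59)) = 8304327 / 12272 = 676.69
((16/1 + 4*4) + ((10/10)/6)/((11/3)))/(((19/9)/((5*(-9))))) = -285525/418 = -683.07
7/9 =0.78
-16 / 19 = -0.84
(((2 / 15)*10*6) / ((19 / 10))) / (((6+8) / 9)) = 360 / 133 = 2.71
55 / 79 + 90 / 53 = 10025 / 4187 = 2.39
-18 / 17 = -1.06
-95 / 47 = -2.02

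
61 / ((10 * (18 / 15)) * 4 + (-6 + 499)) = 61 / 541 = 0.11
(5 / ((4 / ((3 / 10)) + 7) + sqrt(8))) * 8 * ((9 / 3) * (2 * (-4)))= -175680 / 3649 + 17280 * sqrt(2) / 3649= -41.45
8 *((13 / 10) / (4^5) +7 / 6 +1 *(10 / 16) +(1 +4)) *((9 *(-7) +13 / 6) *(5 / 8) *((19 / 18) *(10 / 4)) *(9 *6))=-7235944325 / 24576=-294431.33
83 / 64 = 1.30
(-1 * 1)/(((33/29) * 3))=-29/99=-0.29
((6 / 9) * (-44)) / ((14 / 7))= -44 / 3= -14.67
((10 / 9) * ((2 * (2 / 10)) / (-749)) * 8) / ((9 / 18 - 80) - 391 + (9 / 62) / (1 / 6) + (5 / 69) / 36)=273792 / 27086206091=0.00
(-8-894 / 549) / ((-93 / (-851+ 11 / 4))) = -87.82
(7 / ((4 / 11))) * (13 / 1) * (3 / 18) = 1001 / 24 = 41.71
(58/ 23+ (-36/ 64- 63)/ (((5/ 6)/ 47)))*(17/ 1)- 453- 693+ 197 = -56901867/ 920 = -61849.86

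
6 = 6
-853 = -853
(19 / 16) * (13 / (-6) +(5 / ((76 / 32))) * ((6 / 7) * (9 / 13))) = -9517 / 8736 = -1.09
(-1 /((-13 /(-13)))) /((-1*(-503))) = -0.00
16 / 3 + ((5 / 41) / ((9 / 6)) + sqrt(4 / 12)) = sqrt(3) / 3 + 222 / 41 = 5.99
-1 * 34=-34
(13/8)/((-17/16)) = -26/17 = -1.53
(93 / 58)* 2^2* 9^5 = 10983114 / 29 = 378728.07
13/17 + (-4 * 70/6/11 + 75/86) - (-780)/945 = -1803667/1013166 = -1.78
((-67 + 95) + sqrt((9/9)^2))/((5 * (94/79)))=2291/470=4.87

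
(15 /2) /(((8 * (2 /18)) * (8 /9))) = 1215 /128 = 9.49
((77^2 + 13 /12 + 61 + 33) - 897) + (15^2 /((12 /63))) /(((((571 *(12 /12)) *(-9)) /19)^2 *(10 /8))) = 6686574355 /1304164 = 5127.10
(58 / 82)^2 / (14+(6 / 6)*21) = 841 / 58835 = 0.01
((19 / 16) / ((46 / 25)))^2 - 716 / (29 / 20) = -7750543595 / 15709184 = -493.38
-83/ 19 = -4.37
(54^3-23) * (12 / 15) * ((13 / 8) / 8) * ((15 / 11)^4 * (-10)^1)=-103615858125 / 117128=-884637.82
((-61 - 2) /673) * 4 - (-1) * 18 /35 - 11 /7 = -33721 /23555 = -1.43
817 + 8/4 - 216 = 603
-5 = -5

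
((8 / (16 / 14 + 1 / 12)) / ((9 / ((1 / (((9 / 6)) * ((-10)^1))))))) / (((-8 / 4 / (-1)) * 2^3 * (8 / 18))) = -7 / 1030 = -0.01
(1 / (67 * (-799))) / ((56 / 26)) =-13 / 1498924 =-0.00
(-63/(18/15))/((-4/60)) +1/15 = 23627/30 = 787.57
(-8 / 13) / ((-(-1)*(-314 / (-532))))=-2128 / 2041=-1.04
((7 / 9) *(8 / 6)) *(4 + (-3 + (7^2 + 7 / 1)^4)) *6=550731832 / 9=61192425.78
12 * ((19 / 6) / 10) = 3.80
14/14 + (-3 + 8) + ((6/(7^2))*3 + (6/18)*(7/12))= 11575/1764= 6.56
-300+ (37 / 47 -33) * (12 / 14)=-107784 / 329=-327.61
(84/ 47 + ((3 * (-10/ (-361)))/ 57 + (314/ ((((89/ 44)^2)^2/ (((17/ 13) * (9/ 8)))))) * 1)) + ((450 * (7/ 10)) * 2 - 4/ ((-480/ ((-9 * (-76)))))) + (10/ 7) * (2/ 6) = 36750969750494857073/ 55218084170047890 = 665.56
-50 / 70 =-5 / 7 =-0.71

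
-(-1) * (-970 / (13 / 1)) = -970 / 13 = -74.62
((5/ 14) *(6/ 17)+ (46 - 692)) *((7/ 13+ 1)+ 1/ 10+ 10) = -7516.98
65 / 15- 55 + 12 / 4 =-143 / 3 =-47.67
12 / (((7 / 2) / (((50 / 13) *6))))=7200 / 91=79.12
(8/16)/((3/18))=3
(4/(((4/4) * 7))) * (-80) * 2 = -640/7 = -91.43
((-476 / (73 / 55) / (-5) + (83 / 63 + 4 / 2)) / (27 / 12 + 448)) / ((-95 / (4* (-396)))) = 48593600 / 17485909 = 2.78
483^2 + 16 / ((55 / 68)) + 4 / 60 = 7699192 / 33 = 233308.85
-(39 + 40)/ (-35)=79/ 35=2.26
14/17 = 0.82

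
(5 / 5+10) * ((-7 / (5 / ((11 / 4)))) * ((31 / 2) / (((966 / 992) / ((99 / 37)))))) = -7674546 / 4255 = -1803.65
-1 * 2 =-2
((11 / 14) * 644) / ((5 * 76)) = 253 / 190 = 1.33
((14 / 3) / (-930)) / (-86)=0.00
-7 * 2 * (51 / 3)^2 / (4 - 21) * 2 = 476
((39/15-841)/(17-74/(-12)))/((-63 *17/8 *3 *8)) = 8384/744345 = 0.01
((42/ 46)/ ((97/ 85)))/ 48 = 595/ 35696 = 0.02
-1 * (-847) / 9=847 / 9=94.11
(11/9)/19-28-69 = -16576/171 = -96.94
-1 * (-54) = 54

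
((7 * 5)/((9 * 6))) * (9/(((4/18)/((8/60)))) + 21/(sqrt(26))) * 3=245 * sqrt(26)/156 + 21/2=18.51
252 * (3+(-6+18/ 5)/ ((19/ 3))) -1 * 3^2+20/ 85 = 1052561/ 1615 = 651.74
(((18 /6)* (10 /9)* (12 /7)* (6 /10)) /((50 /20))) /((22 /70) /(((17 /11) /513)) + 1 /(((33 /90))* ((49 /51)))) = 20944 /1636557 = 0.01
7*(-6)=-42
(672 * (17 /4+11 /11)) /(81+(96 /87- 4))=34104 /755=45.17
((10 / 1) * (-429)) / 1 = -4290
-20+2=-18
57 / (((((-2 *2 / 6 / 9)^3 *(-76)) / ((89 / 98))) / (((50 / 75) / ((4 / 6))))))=5255361 / 3136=1675.82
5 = 5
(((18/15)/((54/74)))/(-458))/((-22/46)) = 851/113355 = 0.01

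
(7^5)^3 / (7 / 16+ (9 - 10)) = -8440109351009.78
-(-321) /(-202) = -1.59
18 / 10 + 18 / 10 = 18 / 5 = 3.60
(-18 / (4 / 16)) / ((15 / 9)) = -216 / 5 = -43.20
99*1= 99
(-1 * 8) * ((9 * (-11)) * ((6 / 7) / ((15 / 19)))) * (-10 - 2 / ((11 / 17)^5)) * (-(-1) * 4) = -48703251456 / 512435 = -95042.79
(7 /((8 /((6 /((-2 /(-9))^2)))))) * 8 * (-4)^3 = -54432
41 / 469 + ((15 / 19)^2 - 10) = -1572764 / 169309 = -9.29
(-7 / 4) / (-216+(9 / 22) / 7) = 539 / 66510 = 0.01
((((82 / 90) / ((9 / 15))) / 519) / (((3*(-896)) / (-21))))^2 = 1681 / 3217230544896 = 0.00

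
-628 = -628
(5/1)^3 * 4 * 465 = 232500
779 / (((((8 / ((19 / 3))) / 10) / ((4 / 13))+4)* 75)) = 14801 / 6285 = 2.35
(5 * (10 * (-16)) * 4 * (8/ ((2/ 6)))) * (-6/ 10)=46080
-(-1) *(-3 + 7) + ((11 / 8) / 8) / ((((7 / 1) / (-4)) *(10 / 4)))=1109 / 280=3.96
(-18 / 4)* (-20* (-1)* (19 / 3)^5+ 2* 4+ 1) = -49524167 / 54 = -917114.20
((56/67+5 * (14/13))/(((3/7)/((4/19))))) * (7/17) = 353976/281333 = 1.26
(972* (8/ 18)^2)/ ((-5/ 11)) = -2112/ 5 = -422.40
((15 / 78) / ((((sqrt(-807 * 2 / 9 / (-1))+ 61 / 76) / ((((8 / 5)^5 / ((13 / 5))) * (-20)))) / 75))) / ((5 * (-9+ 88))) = 2734424064 / 206695175375 - 1135607808 * sqrt(1614) / 206695175375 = -0.21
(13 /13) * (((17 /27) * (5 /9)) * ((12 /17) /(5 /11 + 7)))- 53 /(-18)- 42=-259187 /6642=-39.02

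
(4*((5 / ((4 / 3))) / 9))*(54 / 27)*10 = 100 / 3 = 33.33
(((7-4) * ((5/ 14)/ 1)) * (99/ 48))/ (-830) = -99/ 37184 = -0.00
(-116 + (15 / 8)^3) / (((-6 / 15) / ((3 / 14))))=840255 / 14336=58.61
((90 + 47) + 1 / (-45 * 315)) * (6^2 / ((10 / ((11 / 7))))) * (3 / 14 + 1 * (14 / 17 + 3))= 20528607154 / 6559875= 3129.42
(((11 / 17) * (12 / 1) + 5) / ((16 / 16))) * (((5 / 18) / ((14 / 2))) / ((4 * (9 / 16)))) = 310 / 1377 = 0.23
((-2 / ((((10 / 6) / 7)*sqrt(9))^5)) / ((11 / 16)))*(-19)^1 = 10218656 / 34375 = 297.27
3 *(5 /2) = 15 /2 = 7.50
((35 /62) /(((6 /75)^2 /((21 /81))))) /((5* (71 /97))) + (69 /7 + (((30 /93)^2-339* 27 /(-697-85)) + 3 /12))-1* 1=1095742430053 /40337621352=27.16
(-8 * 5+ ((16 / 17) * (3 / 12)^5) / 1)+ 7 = -35903 / 1088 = -33.00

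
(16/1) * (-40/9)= -71.11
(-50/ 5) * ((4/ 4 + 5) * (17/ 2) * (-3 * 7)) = 10710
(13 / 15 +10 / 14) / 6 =83 / 315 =0.26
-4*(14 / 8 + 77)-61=-376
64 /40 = 8 /5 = 1.60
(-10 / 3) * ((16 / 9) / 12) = -40 / 81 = -0.49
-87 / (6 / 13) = -188.50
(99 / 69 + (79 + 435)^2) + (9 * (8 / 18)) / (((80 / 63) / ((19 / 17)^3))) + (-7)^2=597201596371 / 2259980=264250.83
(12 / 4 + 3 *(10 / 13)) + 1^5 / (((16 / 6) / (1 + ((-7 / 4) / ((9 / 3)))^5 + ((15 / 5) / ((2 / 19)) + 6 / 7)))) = 1006364579 / 60383232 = 16.67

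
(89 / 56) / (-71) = -89 / 3976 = -0.02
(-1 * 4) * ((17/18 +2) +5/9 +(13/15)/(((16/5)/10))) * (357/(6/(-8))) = 35462/3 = 11820.67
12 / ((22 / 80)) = 480 / 11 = 43.64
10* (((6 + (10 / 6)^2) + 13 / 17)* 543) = 2642600 / 51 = 51815.69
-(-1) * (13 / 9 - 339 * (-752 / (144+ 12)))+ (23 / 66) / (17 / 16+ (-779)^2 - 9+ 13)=20438721035231 / 12496174119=1635.60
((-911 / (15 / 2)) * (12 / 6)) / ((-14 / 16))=29152 / 105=277.64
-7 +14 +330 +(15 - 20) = 332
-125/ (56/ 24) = -375/ 7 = -53.57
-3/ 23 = -0.13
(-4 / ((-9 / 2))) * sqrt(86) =8 * sqrt(86) / 9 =8.24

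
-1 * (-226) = 226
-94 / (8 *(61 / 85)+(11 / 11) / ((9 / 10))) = -35955 / 2621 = -13.72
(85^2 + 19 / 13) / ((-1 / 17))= -1597048 / 13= -122849.85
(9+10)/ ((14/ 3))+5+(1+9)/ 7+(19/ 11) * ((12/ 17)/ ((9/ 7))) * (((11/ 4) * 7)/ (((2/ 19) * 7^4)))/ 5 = 131378/ 12495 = 10.51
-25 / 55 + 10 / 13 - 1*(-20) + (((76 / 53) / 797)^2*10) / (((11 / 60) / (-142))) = 5177000047705 / 255155197583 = 20.29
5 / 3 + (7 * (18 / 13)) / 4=319 / 78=4.09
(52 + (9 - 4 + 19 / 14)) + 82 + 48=2637 / 14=188.36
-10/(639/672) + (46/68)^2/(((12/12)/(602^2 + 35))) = 40835949763/246228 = 165846.08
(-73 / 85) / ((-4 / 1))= 0.21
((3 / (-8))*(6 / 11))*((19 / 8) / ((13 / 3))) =-513 / 4576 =-0.11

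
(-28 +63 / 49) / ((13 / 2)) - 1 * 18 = -2012 / 91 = -22.11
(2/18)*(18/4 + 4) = 17/18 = 0.94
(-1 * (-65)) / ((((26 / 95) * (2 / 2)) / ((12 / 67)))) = 2850 / 67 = 42.54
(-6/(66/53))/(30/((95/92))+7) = -1007/7535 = -0.13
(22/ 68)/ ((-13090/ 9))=-0.00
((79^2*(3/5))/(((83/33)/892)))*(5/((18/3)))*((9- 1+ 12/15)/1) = 4041621672/415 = 9738847.40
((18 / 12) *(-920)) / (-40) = 69 / 2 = 34.50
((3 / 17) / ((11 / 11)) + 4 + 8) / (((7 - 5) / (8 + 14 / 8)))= 8073 / 136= 59.36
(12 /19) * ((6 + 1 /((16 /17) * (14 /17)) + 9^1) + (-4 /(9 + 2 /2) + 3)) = 63471 /5320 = 11.93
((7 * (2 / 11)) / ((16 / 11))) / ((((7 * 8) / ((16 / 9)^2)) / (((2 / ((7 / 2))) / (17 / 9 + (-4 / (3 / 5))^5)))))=-0.00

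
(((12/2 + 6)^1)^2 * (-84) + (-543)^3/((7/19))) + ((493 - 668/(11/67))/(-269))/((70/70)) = -9001401425664/20713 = -434577387.42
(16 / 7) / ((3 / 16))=256 / 21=12.19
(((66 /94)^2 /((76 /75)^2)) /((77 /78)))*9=195463125 /44657144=4.38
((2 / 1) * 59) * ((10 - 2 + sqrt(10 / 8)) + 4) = 59 * sqrt(5) + 1416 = 1547.93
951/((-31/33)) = -31383/31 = -1012.35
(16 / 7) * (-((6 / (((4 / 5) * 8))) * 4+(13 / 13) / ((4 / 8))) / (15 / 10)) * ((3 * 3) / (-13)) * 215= 118680 / 91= 1304.18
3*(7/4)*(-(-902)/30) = 3157/20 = 157.85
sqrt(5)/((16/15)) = 2.10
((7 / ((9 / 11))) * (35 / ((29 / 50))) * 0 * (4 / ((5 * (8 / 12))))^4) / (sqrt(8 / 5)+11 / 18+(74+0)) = 0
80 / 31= 2.58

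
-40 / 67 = -0.60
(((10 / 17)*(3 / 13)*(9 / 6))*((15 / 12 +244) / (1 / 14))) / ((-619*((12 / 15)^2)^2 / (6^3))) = -5214628125 / 8755136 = -595.61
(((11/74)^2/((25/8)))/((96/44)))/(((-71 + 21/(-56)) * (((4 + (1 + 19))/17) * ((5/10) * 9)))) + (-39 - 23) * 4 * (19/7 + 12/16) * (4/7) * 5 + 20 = -2434.69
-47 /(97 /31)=-1457 /97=-15.02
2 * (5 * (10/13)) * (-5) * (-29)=14500/13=1115.38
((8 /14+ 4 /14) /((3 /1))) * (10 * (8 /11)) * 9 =1440 /77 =18.70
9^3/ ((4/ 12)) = 2187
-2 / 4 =-1 / 2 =-0.50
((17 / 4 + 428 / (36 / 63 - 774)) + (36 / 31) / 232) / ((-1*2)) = -1.85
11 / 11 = 1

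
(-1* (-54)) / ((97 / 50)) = 2700 / 97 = 27.84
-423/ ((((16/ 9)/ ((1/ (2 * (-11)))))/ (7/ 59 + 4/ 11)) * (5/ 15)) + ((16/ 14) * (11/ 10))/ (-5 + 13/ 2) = 395454589/ 23987040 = 16.49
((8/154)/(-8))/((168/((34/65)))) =-17/840840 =-0.00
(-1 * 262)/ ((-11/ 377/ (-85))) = -763253.64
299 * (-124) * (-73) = 2706548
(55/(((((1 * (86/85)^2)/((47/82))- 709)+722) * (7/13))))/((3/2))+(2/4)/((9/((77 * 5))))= 5481668555/210879774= 25.99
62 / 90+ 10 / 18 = 56 / 45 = 1.24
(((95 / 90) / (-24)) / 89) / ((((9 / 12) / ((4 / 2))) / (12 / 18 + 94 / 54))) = -1235 / 389286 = -0.00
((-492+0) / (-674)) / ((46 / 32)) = 0.51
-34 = -34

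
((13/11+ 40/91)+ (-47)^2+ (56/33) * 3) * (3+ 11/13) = 110896400/13013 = 8521.97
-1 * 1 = -1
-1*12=-12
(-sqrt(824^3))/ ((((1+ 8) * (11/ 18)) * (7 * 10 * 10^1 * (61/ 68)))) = -56032 * sqrt(206)/ 117425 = -6.85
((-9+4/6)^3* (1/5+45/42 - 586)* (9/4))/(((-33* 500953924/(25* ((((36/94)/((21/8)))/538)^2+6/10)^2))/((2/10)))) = -142669948881744644872275625/1720990692700840845854306795744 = -0.00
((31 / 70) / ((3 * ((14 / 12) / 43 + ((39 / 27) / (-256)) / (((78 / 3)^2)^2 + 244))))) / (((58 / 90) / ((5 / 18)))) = 585095289600 / 249488380603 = 2.35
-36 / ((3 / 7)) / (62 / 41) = -1722 / 31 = -55.55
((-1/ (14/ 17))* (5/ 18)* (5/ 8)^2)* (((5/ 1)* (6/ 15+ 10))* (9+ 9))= -123.33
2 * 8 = 16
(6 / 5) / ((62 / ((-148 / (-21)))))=148 / 1085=0.14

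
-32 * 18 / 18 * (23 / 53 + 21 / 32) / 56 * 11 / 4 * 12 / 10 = -61017 / 29680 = -2.06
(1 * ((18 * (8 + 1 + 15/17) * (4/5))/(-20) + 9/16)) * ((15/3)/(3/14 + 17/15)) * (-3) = 2807217/38488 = 72.94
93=93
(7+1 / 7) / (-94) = -25 / 329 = -0.08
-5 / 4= -1.25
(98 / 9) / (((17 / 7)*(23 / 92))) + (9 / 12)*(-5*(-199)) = 764.18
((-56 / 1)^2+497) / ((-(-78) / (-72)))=-43596 / 13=-3353.54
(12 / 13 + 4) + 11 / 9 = 719 / 117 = 6.15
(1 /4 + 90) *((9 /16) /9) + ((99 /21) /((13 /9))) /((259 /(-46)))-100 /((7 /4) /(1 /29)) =135191989 /43744064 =3.09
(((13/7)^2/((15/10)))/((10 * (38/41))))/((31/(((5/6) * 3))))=6929/346332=0.02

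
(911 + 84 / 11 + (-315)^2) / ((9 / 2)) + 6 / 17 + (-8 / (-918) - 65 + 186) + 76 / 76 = 112978964 / 5049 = 22376.50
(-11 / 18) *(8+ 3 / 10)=-913 / 180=-5.07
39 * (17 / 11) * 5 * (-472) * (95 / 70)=-14864460 / 77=-193044.94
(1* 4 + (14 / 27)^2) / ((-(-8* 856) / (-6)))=-389 / 104004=-0.00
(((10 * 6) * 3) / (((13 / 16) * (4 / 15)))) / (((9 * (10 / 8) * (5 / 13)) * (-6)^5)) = -2 / 81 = -0.02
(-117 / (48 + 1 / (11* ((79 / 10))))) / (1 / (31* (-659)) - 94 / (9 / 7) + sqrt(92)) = 3437042275128033* sqrt(23) / 3704603595842743289 + 251286147913766823 / 7409207191685486578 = 0.04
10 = 10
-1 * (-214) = 214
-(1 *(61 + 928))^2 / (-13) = 978121 / 13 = 75240.08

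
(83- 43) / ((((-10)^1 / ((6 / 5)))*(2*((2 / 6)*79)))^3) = -729 / 1540746875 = -0.00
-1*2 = -2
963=963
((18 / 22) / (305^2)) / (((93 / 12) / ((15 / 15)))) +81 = 2569443561 / 31721525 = 81.00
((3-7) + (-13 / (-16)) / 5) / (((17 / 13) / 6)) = -11973 / 680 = -17.61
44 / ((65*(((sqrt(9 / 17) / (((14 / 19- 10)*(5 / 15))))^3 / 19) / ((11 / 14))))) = -22428606464*sqrt(17) / 119741895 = -772.29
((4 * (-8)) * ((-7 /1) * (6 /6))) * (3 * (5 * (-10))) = -33600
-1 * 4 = -4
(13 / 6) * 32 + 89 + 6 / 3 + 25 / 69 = 3696 / 23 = 160.70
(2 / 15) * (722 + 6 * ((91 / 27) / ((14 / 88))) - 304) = 9812 / 135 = 72.68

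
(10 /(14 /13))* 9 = 585 /7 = 83.57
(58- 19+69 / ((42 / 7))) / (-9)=-101 / 18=-5.61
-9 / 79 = -0.11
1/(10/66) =33/5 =6.60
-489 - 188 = -677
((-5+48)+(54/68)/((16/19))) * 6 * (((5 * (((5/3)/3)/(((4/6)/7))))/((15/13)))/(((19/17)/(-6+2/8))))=-250165825/7296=-34288.08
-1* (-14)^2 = -196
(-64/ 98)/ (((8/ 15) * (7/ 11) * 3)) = -220/ 343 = -0.64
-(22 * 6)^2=-17424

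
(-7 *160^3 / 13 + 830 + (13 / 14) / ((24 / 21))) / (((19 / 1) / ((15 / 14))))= -982669695 / 7904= -124325.62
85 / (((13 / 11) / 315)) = 294525 / 13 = 22655.77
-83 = -83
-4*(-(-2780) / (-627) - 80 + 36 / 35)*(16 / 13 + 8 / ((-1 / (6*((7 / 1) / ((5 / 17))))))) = -28582402048 / 75075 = -380717.98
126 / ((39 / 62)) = 200.31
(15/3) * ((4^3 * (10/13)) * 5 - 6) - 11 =15467/13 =1189.77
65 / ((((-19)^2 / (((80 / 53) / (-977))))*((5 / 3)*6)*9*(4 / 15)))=-650 / 56078823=-0.00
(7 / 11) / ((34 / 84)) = 294 / 187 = 1.57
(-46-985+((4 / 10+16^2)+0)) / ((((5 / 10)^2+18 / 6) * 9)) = -5164 / 195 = -26.48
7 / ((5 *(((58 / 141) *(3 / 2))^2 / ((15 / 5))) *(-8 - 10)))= -15463 / 25230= -0.61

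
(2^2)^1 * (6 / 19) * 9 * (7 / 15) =504 / 95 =5.31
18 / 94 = 9 / 47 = 0.19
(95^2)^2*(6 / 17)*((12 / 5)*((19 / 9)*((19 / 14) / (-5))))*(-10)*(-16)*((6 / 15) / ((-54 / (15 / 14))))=376367048000 / 7497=50202354.01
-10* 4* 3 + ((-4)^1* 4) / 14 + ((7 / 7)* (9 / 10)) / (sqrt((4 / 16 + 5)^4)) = -29672 / 245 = -121.11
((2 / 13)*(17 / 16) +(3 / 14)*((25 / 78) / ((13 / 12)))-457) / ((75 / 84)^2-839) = 5501874 / 10096229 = 0.54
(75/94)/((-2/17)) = -1275/188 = -6.78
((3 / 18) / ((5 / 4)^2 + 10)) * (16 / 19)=128 / 10545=0.01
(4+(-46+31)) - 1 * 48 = -59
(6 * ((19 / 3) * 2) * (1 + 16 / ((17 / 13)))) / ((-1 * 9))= -1900 / 17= -111.76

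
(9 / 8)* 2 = 9 / 4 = 2.25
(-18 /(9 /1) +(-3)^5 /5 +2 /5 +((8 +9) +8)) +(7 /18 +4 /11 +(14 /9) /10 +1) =-23059 /990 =-23.29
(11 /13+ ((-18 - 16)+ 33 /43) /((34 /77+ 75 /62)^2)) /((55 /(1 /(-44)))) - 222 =-339305846568787 /1528436982644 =-222.00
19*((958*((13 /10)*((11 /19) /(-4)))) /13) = -5269 /20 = -263.45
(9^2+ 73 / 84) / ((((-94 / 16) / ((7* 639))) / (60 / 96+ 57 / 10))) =-370594653 / 940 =-394249.63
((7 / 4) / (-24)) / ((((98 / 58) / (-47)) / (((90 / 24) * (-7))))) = -6815 / 128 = -53.24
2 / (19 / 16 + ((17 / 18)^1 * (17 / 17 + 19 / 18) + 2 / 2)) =2592 / 5351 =0.48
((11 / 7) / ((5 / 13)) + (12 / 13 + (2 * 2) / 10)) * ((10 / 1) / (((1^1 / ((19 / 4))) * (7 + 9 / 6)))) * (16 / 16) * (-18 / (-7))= 841662 / 10829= 77.72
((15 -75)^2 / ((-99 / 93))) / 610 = -3720 / 671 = -5.54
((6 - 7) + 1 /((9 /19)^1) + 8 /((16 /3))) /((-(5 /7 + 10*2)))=-329 /2610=-0.13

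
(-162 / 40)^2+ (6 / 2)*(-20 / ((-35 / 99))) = 521127 / 2800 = 186.12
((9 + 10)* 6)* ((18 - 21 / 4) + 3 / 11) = 32661 / 22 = 1484.59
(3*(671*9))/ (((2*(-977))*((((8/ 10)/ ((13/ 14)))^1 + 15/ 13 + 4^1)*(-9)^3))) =43615/ 20628378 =0.00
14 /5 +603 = 3029 /5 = 605.80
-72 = -72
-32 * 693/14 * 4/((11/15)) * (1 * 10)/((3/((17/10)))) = -48960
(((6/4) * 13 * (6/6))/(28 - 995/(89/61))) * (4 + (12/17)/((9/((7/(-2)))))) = -109915/989451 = -0.11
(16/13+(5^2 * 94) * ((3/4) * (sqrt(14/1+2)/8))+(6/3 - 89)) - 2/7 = 289451/364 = 795.20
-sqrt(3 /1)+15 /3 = 5 - sqrt(3) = 3.27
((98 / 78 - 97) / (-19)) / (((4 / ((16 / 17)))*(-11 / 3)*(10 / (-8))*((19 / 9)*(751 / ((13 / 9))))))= 59744 / 253488785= 0.00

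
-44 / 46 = -0.96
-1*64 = -64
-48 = -48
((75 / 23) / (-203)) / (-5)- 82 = -382843 / 4669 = -82.00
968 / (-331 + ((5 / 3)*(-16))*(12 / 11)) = -10648 / 3961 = -2.69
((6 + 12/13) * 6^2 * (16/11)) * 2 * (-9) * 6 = -5598720/143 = -39151.89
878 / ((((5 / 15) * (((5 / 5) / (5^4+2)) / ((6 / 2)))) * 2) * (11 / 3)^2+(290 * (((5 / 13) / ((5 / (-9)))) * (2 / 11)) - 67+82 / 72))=-2318731272 / 270324565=-8.58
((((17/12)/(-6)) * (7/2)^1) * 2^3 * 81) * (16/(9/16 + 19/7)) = -959616/367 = -2614.76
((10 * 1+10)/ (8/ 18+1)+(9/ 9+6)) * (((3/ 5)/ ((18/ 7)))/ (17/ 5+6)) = 1897/ 3666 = 0.52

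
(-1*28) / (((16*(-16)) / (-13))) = -91 / 64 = -1.42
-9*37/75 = -111/25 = -4.44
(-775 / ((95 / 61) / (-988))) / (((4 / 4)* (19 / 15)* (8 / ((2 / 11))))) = 8821.65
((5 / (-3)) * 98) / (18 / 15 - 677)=2450 / 10137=0.24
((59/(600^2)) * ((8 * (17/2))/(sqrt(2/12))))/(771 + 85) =1003 * sqrt(6)/77040000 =0.00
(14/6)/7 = 1/3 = 0.33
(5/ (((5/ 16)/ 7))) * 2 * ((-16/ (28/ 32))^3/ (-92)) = 16777216/ 1127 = 14886.62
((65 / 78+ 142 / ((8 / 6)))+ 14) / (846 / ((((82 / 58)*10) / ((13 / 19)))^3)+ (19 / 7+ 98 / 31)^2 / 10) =4051382321599522000 / 118473926644203903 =34.20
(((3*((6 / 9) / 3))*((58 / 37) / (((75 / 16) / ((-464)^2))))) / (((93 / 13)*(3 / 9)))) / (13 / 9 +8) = 5194661888 / 2437375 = 2131.25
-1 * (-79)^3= 493039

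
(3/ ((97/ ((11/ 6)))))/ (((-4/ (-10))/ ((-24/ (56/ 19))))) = -3135/ 2716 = -1.15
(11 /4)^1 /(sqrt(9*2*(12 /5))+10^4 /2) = 34375 /62499892-33*sqrt(30) /249999568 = 0.00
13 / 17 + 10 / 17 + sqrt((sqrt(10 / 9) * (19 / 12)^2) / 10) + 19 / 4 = 6.62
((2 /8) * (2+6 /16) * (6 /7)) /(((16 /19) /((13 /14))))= 14079 /25088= 0.56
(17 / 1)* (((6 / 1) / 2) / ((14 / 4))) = 102 / 7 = 14.57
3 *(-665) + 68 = -1927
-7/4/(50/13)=-91/200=-0.46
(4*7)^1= 28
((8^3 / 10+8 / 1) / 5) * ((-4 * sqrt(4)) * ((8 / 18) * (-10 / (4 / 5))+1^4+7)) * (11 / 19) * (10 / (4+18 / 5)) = -573056 / 3249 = -176.38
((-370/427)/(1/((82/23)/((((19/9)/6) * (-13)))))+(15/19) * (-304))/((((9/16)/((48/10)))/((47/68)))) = -1411.55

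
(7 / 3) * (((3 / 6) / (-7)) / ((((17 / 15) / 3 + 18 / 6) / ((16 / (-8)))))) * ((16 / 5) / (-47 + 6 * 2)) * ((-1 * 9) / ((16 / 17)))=459 / 5320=0.09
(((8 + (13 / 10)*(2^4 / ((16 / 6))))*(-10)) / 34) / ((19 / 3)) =-237 / 323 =-0.73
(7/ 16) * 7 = 49/ 16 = 3.06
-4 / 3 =-1.33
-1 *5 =-5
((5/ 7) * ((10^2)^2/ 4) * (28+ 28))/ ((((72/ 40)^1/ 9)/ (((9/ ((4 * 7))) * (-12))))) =-13500000/ 7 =-1928571.43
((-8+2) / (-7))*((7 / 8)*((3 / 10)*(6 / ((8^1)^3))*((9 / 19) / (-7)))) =-243 / 1361920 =-0.00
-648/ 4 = -162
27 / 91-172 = -15625 / 91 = -171.70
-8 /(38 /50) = -200 /19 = -10.53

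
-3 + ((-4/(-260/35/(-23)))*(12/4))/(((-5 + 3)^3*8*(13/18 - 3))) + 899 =15277829/17056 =895.75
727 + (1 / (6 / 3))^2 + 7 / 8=5825 / 8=728.12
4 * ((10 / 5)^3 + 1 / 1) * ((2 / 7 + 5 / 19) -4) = -124.24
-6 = -6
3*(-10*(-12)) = 360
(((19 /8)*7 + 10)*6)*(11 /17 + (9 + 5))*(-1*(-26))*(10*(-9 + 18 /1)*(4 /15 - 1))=-68258619 /17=-4015212.88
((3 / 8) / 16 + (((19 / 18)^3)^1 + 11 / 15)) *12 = 901799 / 38880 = 23.19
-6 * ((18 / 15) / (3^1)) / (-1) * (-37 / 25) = -444 / 125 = -3.55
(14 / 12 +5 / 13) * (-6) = -121 / 13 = -9.31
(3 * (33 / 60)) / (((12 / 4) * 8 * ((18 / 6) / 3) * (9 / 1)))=11 / 1440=0.01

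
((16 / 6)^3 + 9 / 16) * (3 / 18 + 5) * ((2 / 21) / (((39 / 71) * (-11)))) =-2652205 / 1667952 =-1.59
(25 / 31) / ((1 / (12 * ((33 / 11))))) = 900 / 31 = 29.03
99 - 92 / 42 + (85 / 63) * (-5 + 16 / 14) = 13466 / 147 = 91.61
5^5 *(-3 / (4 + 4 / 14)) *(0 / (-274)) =0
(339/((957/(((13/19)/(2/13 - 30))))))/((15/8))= -38194/8818755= -0.00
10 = 10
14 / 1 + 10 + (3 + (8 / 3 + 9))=116 / 3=38.67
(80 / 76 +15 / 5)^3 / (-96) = -456533 / 658464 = -0.69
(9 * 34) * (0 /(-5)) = 0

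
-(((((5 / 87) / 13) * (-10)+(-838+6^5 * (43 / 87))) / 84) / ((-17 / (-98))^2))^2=-1359187354449080464 / 961531252929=-1413565.45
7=7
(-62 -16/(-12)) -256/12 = -82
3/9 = 1/3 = 0.33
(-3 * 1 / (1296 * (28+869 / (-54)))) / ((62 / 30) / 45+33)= -675 / 114742064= -0.00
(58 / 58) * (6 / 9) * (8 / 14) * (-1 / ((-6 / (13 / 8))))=13 / 126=0.10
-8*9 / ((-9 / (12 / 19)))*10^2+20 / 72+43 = 187601 / 342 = 548.54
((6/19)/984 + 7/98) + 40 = 874045/21812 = 40.07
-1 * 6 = -6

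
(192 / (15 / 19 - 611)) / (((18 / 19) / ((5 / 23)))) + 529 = 211567417 / 399993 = 528.93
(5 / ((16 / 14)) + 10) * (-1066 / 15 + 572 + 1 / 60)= 230437 / 32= 7201.16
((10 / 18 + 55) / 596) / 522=125 / 700002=0.00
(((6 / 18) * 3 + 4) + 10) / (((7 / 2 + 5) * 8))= 15 / 68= 0.22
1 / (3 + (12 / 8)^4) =16 / 129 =0.12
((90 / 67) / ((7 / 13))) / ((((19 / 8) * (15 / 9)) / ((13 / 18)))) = 4056 / 8911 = 0.46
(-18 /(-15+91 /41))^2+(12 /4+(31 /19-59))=-52.38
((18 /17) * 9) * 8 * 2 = 2592 /17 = 152.47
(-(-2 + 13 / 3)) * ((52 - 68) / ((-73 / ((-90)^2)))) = -4142.47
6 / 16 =3 / 8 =0.38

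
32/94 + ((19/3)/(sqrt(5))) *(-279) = 16/47 - 1767 *sqrt(5)/5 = -789.89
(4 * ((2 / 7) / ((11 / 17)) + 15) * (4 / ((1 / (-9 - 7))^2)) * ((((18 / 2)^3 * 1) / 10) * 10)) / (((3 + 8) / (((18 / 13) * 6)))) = 383436177408 / 11011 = 34823011.30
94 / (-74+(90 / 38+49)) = -893 / 215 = -4.15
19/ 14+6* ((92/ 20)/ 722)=35261/ 25270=1.40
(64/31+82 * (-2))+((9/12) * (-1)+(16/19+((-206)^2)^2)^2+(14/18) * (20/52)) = 16984490058812156594844539/5237388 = 3242931411385247110.74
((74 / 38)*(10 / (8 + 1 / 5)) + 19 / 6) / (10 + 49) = 439 / 4674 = 0.09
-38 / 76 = -0.50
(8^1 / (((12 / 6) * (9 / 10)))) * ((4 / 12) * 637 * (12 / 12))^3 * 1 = 10338994120 / 243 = 42547300.91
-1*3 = -3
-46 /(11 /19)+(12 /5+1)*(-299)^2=303883.95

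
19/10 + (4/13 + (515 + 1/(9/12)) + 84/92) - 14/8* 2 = 2314054/4485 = 515.95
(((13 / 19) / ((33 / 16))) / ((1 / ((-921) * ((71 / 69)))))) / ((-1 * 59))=4533776 / 850839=5.33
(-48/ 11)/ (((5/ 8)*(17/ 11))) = -384/ 85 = -4.52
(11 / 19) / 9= 11 / 171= 0.06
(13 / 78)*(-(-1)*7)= 7 / 6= 1.17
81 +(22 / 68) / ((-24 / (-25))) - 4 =63107 / 816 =77.34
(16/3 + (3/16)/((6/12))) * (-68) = -2329/6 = -388.17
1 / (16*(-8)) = -1 / 128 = -0.01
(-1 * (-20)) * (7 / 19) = 140 / 19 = 7.37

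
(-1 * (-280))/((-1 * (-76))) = 70/19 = 3.68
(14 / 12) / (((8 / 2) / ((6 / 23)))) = 7 / 92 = 0.08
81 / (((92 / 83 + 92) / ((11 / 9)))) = 2739 / 2576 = 1.06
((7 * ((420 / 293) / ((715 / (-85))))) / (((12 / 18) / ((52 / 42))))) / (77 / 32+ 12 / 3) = -45696 / 132143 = -0.35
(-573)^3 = -188132517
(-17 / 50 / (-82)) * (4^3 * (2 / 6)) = 272 / 3075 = 0.09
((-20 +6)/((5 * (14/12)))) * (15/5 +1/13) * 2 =-192/13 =-14.77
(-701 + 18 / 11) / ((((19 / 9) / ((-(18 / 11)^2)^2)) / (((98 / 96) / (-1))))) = 7419644631 / 3059969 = 2424.75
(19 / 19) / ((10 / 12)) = 6 / 5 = 1.20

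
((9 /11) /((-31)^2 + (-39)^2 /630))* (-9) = -5670 /741829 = -0.01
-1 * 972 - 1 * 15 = -987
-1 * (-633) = 633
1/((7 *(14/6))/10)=30/49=0.61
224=224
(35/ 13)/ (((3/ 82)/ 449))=1288630/ 39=33041.79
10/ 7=1.43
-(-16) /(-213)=-16 /213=-0.08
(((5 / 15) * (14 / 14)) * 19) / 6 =1.06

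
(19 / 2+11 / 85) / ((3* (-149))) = -1637 / 75990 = -0.02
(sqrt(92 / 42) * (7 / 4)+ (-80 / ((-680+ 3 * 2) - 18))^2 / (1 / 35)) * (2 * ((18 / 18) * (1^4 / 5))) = 5600 / 29929+ sqrt(966) / 30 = 1.22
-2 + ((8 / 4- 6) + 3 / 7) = -39 / 7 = -5.57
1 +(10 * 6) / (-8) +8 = 3 / 2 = 1.50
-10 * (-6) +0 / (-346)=60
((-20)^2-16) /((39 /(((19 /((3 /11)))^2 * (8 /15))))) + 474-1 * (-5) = 45569989 /1755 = 25965.81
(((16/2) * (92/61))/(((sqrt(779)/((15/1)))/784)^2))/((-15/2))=-13571604480/47519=-285603.75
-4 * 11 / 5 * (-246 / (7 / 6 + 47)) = 64944 / 1445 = 44.94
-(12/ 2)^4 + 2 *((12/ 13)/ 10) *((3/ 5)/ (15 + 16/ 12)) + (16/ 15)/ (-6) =-185773708/ 143325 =-1296.17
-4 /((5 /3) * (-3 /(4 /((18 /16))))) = 128 /45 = 2.84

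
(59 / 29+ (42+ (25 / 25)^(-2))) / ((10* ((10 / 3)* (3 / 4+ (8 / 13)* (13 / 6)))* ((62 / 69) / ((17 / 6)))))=2297907 / 1123750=2.04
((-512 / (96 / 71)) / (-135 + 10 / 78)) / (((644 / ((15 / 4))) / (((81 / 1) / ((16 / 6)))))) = 672867 / 1354976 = 0.50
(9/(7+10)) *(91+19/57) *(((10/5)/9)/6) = 274/153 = 1.79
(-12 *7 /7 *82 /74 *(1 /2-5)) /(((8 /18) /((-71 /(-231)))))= 235791 /5698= 41.38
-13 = -13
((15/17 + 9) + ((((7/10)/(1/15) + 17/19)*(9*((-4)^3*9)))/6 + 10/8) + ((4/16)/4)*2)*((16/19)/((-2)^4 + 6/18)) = -152463162/300713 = -507.01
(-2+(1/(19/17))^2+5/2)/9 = 313/2166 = 0.14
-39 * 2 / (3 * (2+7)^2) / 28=-13 / 1134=-0.01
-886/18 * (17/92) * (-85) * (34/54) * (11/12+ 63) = 8346720265/268272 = 31112.90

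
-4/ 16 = -1/ 4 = -0.25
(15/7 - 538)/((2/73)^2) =-19989079/28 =-713895.68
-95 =-95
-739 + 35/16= -11789/16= -736.81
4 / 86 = 2 / 43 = 0.05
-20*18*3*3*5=-16200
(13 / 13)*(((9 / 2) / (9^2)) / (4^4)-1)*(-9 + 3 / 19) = 32249 / 3648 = 8.84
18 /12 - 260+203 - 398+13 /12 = -452.42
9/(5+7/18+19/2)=81/134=0.60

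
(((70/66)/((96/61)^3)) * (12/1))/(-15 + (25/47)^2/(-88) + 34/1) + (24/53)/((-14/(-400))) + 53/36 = 552352709423197/37878792182784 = 14.58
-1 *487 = -487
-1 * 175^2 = -30625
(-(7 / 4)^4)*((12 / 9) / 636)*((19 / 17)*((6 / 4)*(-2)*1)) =45619 / 691968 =0.07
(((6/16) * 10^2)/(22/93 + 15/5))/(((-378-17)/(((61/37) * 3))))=-255285/1759646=-0.15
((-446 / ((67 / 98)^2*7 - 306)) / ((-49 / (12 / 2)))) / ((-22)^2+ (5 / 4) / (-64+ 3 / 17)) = -65037504 / 174483517585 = -0.00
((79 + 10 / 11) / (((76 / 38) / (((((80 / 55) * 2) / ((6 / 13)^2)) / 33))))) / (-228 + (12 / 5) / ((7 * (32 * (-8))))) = -443672320 / 6117950817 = -0.07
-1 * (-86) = 86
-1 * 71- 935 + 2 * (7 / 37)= -37208 / 37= -1005.62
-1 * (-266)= 266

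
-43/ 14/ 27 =-43/ 378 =-0.11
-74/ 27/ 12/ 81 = -37/ 13122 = -0.00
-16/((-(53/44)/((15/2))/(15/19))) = 79200/1007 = 78.65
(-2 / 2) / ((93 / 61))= -61 / 93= -0.66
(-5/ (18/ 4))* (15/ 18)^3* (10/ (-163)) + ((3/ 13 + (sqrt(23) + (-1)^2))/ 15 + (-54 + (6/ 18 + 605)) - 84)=sqrt(23)/ 15 + 2407004401/ 5149170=467.77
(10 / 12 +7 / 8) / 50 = 41 / 1200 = 0.03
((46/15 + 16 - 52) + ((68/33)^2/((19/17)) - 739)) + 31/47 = -3731757076/4862385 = -767.47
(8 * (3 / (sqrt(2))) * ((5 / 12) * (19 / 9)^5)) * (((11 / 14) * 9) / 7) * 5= 680927225 * sqrt(2) / 642978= 1497.68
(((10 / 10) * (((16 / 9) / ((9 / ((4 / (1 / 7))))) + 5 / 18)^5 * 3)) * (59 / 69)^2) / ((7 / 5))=12841688905133600905 / 1239510013142688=10360.29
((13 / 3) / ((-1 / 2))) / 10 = -13 / 15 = -0.87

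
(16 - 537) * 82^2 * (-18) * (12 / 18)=42038448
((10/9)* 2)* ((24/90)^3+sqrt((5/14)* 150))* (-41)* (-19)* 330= 4387328/405+8569000* sqrt(105)/21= 4192076.77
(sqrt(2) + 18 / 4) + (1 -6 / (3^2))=sqrt(2) + 29 / 6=6.25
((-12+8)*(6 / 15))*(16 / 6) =-64 / 15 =-4.27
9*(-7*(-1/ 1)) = 63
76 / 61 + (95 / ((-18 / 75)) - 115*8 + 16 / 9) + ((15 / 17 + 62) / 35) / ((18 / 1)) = -142934411 / 108885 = -1312.71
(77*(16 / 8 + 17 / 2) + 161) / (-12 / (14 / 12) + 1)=-13573 / 130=-104.41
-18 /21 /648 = -0.00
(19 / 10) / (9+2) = 19 / 110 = 0.17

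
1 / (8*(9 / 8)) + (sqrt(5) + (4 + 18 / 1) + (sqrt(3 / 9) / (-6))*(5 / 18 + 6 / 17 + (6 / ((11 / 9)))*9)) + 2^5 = -150839*sqrt(3) / 60588 + sqrt(5) + 487 / 9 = 52.04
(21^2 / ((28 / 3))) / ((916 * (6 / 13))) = 819 / 7328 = 0.11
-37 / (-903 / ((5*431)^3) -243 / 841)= 311415011368375 / 2431914111048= 128.05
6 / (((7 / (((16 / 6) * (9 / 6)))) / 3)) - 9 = 1.29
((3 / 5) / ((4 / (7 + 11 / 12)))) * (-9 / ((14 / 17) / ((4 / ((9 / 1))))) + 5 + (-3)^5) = -8075 / 28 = -288.39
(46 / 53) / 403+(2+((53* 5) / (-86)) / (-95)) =71008403 / 34900606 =2.03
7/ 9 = 0.78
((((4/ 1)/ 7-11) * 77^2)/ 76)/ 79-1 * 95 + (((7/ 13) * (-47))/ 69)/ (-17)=-9638610223/ 91554996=-105.28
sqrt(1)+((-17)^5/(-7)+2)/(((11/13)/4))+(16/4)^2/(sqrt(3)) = 16 * sqrt(3)/3+73833369/77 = 958884.16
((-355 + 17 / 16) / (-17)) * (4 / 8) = 10.41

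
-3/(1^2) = -3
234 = 234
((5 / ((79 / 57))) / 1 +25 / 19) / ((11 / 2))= 14780 / 16511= 0.90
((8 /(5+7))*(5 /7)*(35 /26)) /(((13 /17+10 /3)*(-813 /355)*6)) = -150875 /13253526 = -0.01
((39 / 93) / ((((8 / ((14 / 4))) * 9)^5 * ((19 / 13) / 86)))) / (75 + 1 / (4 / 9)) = 122136469 / 1408627775766528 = 0.00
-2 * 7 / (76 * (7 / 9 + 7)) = -9 / 380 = -0.02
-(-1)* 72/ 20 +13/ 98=1829/ 490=3.73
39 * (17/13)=51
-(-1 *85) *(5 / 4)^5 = 259.40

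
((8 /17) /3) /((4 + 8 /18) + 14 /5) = 60 /2771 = 0.02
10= 10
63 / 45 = 7 / 5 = 1.40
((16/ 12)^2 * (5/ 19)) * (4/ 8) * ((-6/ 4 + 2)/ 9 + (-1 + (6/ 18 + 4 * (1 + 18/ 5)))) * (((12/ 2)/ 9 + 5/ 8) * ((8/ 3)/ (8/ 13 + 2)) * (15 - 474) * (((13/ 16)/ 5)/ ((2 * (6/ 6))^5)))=-8387639/ 656640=-12.77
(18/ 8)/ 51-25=-1697/ 68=-24.96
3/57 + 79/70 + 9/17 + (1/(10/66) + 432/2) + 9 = 5275153/22610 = 233.31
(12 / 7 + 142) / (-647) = -1006 / 4529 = -0.22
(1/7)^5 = 1/16807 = 0.00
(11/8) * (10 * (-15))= -825/4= -206.25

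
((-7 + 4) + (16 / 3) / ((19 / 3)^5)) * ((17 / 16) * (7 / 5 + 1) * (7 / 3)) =-883813119 / 49521980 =-17.85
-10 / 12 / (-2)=5 / 12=0.42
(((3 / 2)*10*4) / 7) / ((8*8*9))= 5 / 336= 0.01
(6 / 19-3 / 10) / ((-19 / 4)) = -6 / 1805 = -0.00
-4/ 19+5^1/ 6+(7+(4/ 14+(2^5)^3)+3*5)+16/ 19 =32791.75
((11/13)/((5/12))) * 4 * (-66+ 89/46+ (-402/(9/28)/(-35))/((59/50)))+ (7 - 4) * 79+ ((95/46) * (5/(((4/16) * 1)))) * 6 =18558893/88205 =210.41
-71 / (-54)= 71 / 54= 1.31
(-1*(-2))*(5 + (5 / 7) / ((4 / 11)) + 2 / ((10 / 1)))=1003 / 70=14.33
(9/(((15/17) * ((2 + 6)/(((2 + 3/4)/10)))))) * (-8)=-561/200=-2.80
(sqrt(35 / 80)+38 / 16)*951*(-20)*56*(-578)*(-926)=-1353944862480-142520511840*sqrt(7)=-1731018693534.28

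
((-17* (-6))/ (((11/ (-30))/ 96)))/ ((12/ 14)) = -342720/ 11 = -31156.36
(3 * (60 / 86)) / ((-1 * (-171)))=10 / 817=0.01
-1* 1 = -1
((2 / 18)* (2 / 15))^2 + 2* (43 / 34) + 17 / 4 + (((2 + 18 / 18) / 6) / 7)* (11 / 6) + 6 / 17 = 15752951 / 2168775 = 7.26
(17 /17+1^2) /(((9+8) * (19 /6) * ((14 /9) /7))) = 54 /323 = 0.17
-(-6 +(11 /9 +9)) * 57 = -722 /3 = -240.67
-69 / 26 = -2.65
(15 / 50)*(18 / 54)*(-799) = -799 / 10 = -79.90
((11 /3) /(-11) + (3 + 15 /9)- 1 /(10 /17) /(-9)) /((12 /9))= 407 /120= 3.39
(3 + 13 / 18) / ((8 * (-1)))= -67 / 144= -0.47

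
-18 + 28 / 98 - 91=-761 / 7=-108.71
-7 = -7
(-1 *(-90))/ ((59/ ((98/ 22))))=4410/ 649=6.80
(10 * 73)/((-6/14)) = -5110/3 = -1703.33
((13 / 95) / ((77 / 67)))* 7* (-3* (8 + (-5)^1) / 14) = -7839 / 14630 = -0.54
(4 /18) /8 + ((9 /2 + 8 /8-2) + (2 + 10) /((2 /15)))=3367 /36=93.53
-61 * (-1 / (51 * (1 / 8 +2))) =488 / 867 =0.56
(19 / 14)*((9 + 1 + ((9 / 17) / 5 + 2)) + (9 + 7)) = 45391 / 1190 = 38.14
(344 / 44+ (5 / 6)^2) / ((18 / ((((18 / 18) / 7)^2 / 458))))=3371 / 159966576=0.00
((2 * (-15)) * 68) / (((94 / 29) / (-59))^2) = -1493035710 / 2209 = -675887.60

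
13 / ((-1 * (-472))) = 13 / 472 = 0.03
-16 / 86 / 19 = -8 / 817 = -0.01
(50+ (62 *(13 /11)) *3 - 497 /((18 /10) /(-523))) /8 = 14322917 /792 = 18084.49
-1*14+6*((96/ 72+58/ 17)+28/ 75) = 7102/ 425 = 16.71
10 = 10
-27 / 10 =-2.70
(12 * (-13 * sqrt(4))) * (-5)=1560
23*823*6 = 113574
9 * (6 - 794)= -7092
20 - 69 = -49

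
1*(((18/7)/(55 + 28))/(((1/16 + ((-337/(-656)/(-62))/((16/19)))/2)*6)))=3904512/43540721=0.09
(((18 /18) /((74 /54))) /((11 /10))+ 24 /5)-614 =-1238372 /2035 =-608.54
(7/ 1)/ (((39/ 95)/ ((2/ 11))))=1330/ 429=3.10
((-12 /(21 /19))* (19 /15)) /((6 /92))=-66424 /315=-210.87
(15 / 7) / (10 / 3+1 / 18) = 270 / 427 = 0.63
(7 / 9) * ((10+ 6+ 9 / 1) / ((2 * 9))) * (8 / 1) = 700 / 81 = 8.64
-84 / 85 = -0.99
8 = 8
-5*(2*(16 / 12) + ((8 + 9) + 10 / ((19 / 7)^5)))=-732970255 / 7428297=-98.67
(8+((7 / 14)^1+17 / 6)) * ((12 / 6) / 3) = 68 / 9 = 7.56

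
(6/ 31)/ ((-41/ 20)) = -120/ 1271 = -0.09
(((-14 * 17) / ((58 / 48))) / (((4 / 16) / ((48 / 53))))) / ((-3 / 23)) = 8408064 / 1537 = 5470.44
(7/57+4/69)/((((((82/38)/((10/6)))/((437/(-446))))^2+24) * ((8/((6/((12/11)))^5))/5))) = 22.09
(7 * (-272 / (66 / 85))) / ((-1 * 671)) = 80920 / 22143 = 3.65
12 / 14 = 0.86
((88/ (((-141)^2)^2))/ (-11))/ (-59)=8/ 23319995499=0.00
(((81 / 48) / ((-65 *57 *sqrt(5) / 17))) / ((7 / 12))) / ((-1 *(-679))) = -459 *sqrt(5) / 117399100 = -0.00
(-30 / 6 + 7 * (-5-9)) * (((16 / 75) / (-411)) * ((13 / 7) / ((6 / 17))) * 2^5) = 5827328 / 647325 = 9.00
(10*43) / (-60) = -43 / 6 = -7.17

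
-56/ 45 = -1.24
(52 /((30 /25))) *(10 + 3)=1690 /3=563.33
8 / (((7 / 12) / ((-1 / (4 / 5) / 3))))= -40 / 7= -5.71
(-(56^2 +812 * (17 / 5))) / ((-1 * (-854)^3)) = -1053 / 111220690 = -0.00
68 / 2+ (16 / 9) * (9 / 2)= 42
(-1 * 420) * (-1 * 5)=2100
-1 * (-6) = 6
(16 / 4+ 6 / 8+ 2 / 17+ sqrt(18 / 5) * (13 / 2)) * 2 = 331 / 34+ 39 * sqrt(10) / 5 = 34.40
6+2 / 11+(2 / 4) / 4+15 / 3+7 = 1611 / 88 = 18.31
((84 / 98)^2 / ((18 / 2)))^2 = 16 / 2401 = 0.01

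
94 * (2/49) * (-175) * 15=-70500/7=-10071.43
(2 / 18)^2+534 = 534.01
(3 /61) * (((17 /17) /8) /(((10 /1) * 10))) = 3 /48800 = 0.00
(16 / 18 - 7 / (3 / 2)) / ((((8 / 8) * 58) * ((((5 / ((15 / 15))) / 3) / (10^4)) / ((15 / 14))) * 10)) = -8500 / 203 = -41.87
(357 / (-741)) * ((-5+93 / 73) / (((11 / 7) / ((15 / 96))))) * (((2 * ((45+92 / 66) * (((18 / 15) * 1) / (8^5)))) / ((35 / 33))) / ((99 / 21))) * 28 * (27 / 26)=4097612799 / 1161738772480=0.00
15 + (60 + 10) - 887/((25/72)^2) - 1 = -4545708/625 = -7273.13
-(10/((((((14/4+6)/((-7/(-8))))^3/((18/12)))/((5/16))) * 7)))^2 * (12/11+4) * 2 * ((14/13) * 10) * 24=-9926634375/13778044893184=-0.00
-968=-968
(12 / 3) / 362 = 2 / 181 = 0.01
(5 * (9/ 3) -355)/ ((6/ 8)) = -1360/ 3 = -453.33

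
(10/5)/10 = 1/5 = 0.20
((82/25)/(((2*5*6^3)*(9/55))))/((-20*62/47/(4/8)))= -21197/120528000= -0.00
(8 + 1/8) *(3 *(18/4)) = 1755/16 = 109.69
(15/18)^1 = 5/6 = 0.83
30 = 30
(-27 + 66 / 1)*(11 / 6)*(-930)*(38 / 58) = -1263405 / 29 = -43565.69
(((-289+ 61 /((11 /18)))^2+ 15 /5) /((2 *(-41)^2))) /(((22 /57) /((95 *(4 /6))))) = 3908658910 /2237411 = 1746.96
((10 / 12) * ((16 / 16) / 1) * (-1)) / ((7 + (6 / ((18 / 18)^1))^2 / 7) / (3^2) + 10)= -21 / 286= -0.07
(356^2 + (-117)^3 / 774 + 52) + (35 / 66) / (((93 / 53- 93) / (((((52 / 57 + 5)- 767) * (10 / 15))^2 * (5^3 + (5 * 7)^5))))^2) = 41305609020660805734362515558449933089843 / 3546904002722712918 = 11645539036002481647083.00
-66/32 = -33/16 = -2.06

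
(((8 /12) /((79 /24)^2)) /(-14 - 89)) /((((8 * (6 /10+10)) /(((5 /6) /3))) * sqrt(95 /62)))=-40 * sqrt(5890) /1941968283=-0.00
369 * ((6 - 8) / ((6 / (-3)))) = 369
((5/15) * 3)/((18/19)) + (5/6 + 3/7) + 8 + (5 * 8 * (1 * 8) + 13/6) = 41893/126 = 332.48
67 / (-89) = -67 / 89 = -0.75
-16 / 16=-1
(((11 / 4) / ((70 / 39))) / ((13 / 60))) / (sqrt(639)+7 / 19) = -1881 / 461260+107217 * sqrt(71) / 3228820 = 0.28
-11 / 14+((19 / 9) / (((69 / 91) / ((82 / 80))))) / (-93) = -13201883 / 16170840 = -0.82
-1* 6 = -6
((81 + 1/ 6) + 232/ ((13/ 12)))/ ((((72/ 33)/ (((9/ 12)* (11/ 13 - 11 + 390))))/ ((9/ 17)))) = 110401335/ 5408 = 20414.45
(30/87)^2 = 100/841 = 0.12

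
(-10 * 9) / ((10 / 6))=-54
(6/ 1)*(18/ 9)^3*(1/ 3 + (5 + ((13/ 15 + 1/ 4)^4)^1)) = 89271121/ 270000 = 330.63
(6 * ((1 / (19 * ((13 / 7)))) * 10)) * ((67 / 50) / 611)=2814 / 754585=0.00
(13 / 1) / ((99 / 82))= 1066 / 99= 10.77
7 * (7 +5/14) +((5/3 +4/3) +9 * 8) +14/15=3823/30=127.43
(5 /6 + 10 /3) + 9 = 79 /6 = 13.17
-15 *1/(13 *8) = -15/104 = -0.14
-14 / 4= -7 / 2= -3.50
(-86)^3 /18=-318028 /9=-35336.44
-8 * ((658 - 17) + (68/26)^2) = -875880/169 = -5182.72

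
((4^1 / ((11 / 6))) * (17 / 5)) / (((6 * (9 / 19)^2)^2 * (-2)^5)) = -2215457 / 17321040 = -0.13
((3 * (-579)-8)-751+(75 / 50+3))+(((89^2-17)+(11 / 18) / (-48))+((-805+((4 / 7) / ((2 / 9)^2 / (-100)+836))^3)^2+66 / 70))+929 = 7828525177139329557094250848552482837668098586612609 / 11963500652289694026285984098707274866385011680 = 654367.43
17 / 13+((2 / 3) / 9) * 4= 563 / 351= 1.60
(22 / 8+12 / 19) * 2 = 6.76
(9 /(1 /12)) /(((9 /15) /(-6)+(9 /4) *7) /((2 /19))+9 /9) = 4320 /5987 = 0.72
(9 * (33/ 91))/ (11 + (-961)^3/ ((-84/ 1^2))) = 0.00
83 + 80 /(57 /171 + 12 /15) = 2611 /17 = 153.59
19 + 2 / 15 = 287 / 15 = 19.13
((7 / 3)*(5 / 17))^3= 42875 / 132651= 0.32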